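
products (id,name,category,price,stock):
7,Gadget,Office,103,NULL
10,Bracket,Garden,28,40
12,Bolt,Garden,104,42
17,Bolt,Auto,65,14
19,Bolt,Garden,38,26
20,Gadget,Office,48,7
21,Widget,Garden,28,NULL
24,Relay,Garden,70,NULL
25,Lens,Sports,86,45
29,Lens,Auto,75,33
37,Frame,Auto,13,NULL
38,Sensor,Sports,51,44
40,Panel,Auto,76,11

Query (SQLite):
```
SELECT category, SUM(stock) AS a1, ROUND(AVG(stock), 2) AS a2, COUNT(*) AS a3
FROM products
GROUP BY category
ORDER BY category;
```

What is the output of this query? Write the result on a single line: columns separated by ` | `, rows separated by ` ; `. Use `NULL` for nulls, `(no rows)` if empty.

Group products by category.
Per group compute: SUM(stock), ROUND(AVG(stock), 2), COUNT(*).
  Auto: ids {17, 29, 37, 40} → SUM(stock)=58, ROUND(AVG(stock), 2)=19.33, COUNT(*)=4
  Garden: ids {10, 12, 19, 21, 24} → SUM(stock)=108, ROUND(AVG(stock), 2)=36, COUNT(*)=5
  Office: ids {7, 20} → SUM(stock)=7, ROUND(AVG(stock), 2)=7, COUNT(*)=2
  Sports: ids {25, 38} → SUM(stock)=89, ROUND(AVG(stock), 2)=44.5, COUNT(*)=2

Auto | 58 | 19.33 | 4 ; Garden | 108 | 36 | 5 ; Office | 7 | 7 | 2 ; Sports | 89 | 44.5 | 2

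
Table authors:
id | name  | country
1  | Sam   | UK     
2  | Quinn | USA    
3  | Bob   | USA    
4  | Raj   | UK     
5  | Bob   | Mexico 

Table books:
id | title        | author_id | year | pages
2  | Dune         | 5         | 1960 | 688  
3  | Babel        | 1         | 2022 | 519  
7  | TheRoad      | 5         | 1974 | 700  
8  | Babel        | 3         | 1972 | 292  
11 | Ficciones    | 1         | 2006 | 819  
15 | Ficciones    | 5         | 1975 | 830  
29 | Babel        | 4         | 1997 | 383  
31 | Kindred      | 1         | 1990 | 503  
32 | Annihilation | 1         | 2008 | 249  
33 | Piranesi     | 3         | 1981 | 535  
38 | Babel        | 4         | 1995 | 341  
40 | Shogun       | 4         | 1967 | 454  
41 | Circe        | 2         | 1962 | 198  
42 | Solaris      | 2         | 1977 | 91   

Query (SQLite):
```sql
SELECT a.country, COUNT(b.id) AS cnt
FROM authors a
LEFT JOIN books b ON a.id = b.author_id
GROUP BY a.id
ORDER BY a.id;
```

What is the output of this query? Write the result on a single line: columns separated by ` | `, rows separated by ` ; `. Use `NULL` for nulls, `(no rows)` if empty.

LEFT JOIN keeps every authors row; unmatched ones get NULL for books columns.
Group by authors.id and compute COUNT(b.id). COUNT(col) of an all-NULL group is 0.
  1: ids {3, 11, 31, 32} → COUNT(b.id)=4
  2: ids {41, 42} → COUNT(b.id)=2
  3: ids {8, 33} → COUNT(b.id)=2
  4: ids {29, 38, 40} → COUNT(b.id)=3
  5: ids {2, 7, 15} → COUNT(b.id)=3

UK | 4 ; USA | 2 ; USA | 2 ; UK | 3 ; Mexico | 3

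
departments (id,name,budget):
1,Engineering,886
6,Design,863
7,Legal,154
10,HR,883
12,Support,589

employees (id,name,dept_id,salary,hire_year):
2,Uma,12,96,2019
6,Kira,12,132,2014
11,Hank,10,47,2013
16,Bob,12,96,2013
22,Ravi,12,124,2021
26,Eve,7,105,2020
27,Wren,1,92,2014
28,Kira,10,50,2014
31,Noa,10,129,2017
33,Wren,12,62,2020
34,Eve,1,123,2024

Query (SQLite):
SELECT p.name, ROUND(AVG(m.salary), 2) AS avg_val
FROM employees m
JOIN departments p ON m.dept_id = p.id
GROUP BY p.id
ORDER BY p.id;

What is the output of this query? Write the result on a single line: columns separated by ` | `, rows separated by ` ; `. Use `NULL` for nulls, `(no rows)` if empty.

Engineering | 107.5 ; Legal | 105 ; HR | 75.33 ; Support | 102

Join each employees row to its departments via dept_id.
Group joined rows by departments.id; compute ROUND(AVG(m.salary), 2) per group.
  1: ids {27, 34} → ROUND(AVG(m.salary), 2)=107.5
  7: ids {26} → ROUND(AVG(m.salary), 2)=105
  10: ids {11, 28, 31} → ROUND(AVG(m.salary), 2)=75.33
  12: ids {2, 6, 16, 22, 33} → ROUND(AVG(m.salary), 2)=102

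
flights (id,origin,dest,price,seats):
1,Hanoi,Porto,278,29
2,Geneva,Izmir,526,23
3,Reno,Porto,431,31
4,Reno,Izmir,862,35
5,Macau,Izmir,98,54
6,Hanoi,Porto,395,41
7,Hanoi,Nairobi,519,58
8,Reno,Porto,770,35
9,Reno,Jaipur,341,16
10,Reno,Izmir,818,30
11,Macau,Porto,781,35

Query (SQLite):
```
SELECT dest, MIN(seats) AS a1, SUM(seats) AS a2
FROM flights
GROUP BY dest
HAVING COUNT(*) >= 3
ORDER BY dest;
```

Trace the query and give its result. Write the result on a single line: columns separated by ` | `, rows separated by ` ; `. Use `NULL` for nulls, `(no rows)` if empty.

Group flights by dest.
Per group compute: MIN(seats), SUM(seats).
HAVING: drop groups with fewer than 3 rows.
  Izmir: ids {2, 4, 5, 10} → MIN(seats)=23, SUM(seats)=142
  Jaipur: ids {9} → MIN(seats)=16, SUM(seats)=16
  Nairobi: ids {7} → MIN(seats)=58, SUM(seats)=58
  Porto: ids {1, 3, 6, 8, 11} → MIN(seats)=29, SUM(seats)=171

Izmir | 23 | 142 ; Porto | 29 | 171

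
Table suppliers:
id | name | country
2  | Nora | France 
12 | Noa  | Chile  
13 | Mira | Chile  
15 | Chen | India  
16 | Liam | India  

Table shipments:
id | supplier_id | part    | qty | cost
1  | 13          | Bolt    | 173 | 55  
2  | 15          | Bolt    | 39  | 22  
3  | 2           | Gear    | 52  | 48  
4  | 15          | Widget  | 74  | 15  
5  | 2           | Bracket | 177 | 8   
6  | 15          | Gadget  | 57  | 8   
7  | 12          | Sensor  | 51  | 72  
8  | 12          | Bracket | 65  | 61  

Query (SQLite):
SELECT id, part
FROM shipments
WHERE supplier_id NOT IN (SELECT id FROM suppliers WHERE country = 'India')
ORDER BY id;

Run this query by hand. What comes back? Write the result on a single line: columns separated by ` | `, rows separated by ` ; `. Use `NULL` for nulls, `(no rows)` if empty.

1 | Bolt ; 3 | Gear ; 5 | Bracket ; 7 | Sensor ; 8 | Bracket

Inner query: suppliers.id where country = 'India'.
Outer: keep shipments rows whose supplier_id is not in that set.
Inner query → {15, 16}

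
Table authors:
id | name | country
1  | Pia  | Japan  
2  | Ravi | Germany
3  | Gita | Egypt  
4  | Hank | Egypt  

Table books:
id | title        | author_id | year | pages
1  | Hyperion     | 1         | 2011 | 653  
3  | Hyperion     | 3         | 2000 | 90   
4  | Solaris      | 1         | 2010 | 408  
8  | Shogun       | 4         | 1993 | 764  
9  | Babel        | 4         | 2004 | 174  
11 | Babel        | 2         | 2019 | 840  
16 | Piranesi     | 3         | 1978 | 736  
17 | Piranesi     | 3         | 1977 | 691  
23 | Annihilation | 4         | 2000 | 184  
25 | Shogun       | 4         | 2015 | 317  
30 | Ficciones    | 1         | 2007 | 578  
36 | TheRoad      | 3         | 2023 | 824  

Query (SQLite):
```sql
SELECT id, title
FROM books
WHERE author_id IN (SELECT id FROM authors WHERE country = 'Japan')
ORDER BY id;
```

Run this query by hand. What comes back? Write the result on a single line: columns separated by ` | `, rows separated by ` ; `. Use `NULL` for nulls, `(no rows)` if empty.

Inner query: authors.id where country = 'Japan'.
Outer: keep books rows whose author_id is in that set.
Inner query → {1}

1 | Hyperion ; 4 | Solaris ; 30 | Ficciones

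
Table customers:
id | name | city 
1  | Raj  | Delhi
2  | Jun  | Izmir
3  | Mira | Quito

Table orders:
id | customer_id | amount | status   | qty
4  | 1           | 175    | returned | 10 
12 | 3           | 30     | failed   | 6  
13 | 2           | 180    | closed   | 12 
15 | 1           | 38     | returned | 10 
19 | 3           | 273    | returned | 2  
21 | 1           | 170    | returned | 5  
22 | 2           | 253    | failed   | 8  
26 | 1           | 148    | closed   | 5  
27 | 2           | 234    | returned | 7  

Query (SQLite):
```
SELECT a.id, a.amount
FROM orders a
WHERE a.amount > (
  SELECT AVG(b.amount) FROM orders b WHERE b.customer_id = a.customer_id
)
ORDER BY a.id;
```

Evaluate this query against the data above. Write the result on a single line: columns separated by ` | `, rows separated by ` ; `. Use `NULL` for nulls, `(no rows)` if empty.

4 | 175 ; 19 | 273 ; 21 | 170 ; 22 | 253 ; 26 | 148 ; 27 | 234

For each orders row a, compute AVG(amount) over rows sharing a.customer_id.
Keep row a if a.amount > that per-group AVG.
  customer_id=1: AVG(amount) = 132.75
  customer_id=2: AVG(amount) = 222.333333
  customer_id=3: AVG(amount) = 151.5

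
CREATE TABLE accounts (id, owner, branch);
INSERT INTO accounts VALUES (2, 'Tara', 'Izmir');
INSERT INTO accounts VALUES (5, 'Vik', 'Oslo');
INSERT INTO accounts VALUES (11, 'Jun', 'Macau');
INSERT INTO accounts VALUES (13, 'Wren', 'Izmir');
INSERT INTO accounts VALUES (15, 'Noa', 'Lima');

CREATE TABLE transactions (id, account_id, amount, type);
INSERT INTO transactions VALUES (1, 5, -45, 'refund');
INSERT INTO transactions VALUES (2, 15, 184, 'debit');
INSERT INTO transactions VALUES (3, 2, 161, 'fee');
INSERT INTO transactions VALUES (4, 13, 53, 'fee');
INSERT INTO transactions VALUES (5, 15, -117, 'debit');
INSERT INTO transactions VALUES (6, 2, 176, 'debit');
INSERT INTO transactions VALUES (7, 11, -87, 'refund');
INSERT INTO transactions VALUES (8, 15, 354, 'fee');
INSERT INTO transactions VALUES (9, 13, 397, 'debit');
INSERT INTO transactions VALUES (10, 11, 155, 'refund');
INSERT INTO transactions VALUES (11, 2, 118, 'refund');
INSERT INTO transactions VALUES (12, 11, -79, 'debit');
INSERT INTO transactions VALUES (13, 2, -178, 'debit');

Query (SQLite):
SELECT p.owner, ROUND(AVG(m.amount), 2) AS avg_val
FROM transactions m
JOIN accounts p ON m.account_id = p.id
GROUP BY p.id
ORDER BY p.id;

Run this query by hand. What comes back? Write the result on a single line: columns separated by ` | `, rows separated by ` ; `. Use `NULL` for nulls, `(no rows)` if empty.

Join each transactions row to its accounts via account_id.
Group joined rows by accounts.id; compute ROUND(AVG(m.amount), 2) per group.
  2: ids {3, 6, 11, 13} → ROUND(AVG(m.amount), 2)=69.25
  5: ids {1} → ROUND(AVG(m.amount), 2)=-45
  11: ids {7, 10, 12} → ROUND(AVG(m.amount), 2)=-3.67
  13: ids {4, 9} → ROUND(AVG(m.amount), 2)=225
  15: ids {2, 5, 8} → ROUND(AVG(m.amount), 2)=140.33

Tara | 69.25 ; Vik | -45 ; Jun | -3.67 ; Wren | 225 ; Noa | 140.33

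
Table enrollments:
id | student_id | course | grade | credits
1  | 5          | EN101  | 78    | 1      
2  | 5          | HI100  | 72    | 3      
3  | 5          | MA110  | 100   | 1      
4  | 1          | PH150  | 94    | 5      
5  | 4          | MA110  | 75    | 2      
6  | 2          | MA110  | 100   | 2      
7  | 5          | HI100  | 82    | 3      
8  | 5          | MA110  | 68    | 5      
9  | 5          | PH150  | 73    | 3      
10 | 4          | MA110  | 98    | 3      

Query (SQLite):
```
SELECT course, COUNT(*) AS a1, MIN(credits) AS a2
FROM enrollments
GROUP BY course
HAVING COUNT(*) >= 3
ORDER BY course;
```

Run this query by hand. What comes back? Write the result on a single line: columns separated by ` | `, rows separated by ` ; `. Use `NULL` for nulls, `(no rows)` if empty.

Group enrollments by course.
Per group compute: COUNT(*), MIN(credits).
HAVING: drop groups with fewer than 3 rows.
  EN101: ids {1} → COUNT(*)=1, MIN(credits)=1
  HI100: ids {2, 7} → COUNT(*)=2, MIN(credits)=3
  MA110: ids {3, 5, 6, 8, 10} → COUNT(*)=5, MIN(credits)=1
  PH150: ids {4, 9} → COUNT(*)=2, MIN(credits)=3

MA110 | 5 | 1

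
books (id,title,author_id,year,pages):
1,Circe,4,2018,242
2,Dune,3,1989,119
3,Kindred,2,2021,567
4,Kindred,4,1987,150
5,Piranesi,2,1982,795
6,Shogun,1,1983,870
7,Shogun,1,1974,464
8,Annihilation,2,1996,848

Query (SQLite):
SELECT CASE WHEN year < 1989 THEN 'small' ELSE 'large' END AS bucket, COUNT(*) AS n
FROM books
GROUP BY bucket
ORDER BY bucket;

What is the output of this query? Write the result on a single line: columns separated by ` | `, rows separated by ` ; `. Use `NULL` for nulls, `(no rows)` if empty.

Bucket rows by year < 1989 → 'small' else 'large'; count each bucket.

large | 4 ; small | 4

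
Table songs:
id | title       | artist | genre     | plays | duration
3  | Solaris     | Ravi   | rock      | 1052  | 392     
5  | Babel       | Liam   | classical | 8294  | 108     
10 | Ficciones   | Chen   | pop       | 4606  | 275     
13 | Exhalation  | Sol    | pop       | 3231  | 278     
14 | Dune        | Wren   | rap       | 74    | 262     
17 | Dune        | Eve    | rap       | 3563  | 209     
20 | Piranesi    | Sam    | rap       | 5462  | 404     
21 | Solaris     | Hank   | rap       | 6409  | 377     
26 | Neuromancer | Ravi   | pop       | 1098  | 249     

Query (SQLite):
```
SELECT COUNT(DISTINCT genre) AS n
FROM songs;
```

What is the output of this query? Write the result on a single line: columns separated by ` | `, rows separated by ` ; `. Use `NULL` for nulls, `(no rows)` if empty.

4

Count distinct non-NULL genre values.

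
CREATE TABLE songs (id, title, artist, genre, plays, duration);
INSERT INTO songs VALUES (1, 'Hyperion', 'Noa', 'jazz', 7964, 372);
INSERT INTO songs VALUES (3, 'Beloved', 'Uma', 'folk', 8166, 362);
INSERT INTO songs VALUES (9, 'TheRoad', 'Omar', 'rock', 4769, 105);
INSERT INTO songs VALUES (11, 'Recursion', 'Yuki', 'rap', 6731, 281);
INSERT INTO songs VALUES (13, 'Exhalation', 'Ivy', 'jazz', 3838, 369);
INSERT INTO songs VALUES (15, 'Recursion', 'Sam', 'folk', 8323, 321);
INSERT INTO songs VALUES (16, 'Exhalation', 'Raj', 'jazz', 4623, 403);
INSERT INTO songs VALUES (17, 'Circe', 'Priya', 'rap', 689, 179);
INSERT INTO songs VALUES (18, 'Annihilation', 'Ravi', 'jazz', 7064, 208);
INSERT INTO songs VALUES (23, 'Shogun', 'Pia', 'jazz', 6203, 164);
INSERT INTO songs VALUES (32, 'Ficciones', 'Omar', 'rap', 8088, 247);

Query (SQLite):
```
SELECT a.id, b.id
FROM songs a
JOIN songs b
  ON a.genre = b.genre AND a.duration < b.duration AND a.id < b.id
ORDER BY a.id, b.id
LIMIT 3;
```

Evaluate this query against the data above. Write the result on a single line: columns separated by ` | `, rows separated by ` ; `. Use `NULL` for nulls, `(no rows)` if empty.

1 | 16 ; 13 | 16 ; 17 | 32

Pairs (a,b) with same genre, a.duration < b.duration, a.id < b.id.
genre groups: folk:{3,15} jazz:{1,13,16,18,23} rap:{11,17,32} rock:{9}
Ordered by (a.id, b.id); first 3.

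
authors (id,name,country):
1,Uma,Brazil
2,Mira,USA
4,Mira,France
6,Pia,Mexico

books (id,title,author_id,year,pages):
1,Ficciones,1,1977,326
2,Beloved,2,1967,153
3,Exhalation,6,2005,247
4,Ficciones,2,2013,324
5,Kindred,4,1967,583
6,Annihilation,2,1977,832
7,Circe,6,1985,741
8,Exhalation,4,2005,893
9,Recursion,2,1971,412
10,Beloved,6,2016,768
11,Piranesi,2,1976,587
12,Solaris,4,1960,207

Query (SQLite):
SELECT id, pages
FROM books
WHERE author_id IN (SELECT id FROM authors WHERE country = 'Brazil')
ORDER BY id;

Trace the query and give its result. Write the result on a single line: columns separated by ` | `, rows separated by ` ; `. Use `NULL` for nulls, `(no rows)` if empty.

Inner query: authors.id where country = 'Brazil'.
Outer: keep books rows whose author_id is in that set.
Inner query → {1}

1 | 326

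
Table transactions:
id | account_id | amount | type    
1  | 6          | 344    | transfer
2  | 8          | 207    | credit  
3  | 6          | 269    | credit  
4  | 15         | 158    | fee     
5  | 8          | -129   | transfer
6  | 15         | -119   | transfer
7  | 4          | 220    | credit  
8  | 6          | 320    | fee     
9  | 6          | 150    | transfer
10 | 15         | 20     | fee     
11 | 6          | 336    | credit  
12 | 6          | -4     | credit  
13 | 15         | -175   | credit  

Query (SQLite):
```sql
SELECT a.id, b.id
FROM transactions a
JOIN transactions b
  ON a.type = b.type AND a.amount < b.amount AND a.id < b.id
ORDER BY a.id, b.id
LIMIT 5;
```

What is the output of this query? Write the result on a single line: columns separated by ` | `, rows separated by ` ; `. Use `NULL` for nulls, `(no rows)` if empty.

2 | 3 ; 2 | 7 ; 2 | 11 ; 3 | 11 ; 4 | 8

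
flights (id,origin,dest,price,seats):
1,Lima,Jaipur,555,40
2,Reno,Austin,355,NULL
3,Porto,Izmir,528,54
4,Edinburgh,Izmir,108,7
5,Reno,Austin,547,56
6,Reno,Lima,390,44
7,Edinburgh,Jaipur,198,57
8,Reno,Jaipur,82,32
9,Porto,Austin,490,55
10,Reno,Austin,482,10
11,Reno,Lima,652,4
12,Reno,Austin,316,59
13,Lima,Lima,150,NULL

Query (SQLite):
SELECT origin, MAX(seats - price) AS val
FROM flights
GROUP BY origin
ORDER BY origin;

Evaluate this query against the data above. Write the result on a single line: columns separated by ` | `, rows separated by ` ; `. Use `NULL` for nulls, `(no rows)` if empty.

Edinburgh | -101 ; Lima | -515 ; Porto | -435 ; Reno | -50

For each row compute seats - price.
Group by origin; take MAX of the expression per group.
  Edinburgh: ids {4, 7} → MAX(seats - price)=-101
  Lima: ids {1, 13} → MAX(seats - price)=-515
  Porto: ids {3, 9} → MAX(seats - price)=-435
  Reno: ids {2, 5, 6, 8, 10, 11, 12} → MAX(seats - price)=-50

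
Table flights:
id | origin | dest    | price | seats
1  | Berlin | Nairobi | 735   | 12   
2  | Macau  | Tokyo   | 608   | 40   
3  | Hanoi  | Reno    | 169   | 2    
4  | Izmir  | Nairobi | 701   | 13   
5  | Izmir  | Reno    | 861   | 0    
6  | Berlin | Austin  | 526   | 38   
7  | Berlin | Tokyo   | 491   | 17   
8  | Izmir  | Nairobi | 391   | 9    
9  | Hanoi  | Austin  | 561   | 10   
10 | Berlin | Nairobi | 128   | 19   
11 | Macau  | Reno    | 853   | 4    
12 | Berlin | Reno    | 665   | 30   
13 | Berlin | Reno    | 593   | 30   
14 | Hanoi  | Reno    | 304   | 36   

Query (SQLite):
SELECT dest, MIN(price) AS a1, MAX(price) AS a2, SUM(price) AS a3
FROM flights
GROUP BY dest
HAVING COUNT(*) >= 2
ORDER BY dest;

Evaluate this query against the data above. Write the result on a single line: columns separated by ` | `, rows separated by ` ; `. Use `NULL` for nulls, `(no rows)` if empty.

Austin | 526 | 561 | 1087 ; Nairobi | 128 | 735 | 1955 ; Reno | 169 | 861 | 3445 ; Tokyo | 491 | 608 | 1099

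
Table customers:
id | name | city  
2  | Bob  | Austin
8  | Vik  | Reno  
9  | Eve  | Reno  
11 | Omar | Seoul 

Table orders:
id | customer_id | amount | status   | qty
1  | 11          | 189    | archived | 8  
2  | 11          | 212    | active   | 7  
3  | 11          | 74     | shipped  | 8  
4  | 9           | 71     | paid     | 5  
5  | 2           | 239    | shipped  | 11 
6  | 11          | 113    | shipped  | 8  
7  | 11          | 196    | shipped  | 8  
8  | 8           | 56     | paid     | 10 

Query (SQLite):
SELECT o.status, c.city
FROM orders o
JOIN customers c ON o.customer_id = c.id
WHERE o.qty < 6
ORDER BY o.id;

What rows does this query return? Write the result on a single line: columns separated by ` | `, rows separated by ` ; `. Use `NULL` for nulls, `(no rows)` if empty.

paid | Reno

Each orders row matches the customers row where customer_id = customers.id.
Then keep rows with o.qty < 6.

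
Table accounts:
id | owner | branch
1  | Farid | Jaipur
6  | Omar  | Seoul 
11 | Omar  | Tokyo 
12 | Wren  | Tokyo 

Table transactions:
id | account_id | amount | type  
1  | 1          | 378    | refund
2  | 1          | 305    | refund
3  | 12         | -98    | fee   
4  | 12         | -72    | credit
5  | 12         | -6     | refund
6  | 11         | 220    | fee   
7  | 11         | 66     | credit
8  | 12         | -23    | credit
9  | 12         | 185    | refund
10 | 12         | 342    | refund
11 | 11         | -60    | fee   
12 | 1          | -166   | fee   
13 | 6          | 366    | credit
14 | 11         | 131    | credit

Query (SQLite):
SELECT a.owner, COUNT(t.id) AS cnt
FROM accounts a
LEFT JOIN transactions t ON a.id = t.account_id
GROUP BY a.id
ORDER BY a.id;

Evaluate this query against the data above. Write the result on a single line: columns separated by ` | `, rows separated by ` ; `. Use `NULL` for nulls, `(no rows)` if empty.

Farid | 3 ; Omar | 1 ; Omar | 4 ; Wren | 6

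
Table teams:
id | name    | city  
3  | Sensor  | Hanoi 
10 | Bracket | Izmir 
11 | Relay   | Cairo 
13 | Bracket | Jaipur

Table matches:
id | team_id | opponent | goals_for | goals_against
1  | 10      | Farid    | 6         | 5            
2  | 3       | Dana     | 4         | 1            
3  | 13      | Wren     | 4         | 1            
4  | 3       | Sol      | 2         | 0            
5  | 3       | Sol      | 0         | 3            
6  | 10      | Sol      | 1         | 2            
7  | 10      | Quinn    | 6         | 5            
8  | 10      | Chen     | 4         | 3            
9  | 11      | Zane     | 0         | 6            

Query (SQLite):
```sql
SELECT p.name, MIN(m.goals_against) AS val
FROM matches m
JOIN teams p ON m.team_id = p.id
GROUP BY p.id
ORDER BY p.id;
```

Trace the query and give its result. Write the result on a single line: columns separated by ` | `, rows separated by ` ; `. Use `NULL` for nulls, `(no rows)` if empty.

Join each matches row to its teams via team_id.
Group joined rows by teams.id; compute MIN(m.goals_against) per group.
  3: ids {2, 4, 5} → MIN(m.goals_against)=0
  10: ids {1, 6, 7, 8} → MIN(m.goals_against)=2
  11: ids {9} → MIN(m.goals_against)=6
  13: ids {3} → MIN(m.goals_against)=1

Sensor | 0 ; Bracket | 2 ; Relay | 6 ; Bracket | 1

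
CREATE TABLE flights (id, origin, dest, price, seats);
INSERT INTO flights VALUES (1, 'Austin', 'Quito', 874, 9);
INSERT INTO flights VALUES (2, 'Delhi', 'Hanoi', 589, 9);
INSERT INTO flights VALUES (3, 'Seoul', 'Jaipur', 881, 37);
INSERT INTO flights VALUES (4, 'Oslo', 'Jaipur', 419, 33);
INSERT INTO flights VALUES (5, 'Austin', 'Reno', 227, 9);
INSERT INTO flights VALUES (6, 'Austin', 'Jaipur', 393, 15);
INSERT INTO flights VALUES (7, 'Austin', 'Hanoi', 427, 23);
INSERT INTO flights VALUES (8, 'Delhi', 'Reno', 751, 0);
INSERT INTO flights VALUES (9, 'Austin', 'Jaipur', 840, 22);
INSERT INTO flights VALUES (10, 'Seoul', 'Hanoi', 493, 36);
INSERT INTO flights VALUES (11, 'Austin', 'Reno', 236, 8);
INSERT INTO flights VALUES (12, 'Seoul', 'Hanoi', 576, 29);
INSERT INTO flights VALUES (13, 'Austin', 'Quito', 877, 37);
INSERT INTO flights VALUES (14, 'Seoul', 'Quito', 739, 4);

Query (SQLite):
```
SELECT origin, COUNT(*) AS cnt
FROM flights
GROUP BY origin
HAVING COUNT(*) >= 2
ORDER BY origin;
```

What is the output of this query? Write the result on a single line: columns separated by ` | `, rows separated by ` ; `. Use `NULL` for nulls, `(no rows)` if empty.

Partition flights by origin; compute COUNT(*) within each group.
HAVING: keep groups with count ≥ 2.
  Austin: ids {1, 5, 6, 7, 9, 11, 13} → COUNT(*)=7
  Delhi: ids {2, 8} → COUNT(*)=2
  Oslo: ids {4} → COUNT(*)=1
  Seoul: ids {3, 10, 12, 14} → COUNT(*)=4

Austin | 7 ; Delhi | 2 ; Seoul | 4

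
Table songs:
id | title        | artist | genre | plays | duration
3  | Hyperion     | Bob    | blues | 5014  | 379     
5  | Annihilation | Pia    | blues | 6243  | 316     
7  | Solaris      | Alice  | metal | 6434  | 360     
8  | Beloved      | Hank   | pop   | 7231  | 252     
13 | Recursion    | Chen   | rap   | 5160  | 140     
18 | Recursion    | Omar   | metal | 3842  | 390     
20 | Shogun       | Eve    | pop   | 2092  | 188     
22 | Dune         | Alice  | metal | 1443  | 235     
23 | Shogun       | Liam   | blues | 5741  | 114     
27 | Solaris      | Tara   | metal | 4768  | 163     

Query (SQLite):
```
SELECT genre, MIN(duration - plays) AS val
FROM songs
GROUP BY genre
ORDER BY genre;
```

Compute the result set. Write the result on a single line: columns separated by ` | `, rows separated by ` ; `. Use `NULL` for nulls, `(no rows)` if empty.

blues | -5927 ; metal | -6074 ; pop | -6979 ; rap | -5020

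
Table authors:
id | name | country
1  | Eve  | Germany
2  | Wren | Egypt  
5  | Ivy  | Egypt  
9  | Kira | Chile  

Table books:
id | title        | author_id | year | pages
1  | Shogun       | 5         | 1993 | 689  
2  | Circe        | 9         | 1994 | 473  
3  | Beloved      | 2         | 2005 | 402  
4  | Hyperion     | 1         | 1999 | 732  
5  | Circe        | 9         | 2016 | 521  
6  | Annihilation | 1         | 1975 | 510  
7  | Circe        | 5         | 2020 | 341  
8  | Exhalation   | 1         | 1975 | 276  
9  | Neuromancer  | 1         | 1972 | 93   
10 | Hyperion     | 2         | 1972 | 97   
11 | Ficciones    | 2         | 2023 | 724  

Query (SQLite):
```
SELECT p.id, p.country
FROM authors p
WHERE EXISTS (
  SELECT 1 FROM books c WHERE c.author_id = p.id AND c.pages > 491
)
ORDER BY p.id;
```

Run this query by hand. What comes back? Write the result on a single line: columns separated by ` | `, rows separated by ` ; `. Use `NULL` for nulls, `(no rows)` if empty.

1 | Germany ; 2 | Egypt ; 5 | Egypt ; 9 | Chile

For each authors row, check whether any books with matching author_id has pages > 491.
Keep rows where that is true.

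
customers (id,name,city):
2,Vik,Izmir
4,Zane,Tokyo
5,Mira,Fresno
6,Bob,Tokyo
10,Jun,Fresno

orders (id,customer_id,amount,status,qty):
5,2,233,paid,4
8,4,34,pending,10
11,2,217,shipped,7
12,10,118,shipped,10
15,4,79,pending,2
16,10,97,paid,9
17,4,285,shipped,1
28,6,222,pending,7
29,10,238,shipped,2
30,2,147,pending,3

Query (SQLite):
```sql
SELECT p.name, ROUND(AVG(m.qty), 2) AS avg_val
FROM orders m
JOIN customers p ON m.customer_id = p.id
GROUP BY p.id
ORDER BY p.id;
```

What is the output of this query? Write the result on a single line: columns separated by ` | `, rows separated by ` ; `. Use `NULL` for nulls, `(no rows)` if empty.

Vik | 4.67 ; Zane | 4.33 ; Bob | 7 ; Jun | 7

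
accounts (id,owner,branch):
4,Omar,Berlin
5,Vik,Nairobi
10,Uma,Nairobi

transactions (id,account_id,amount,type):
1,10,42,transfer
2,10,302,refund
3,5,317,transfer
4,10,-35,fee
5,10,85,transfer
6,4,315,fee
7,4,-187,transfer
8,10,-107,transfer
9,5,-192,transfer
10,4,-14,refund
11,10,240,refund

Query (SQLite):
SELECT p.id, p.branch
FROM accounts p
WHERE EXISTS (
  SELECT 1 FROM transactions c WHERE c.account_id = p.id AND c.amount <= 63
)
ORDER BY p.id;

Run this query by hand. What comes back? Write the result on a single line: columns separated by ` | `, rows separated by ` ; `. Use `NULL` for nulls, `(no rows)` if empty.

For each accounts row, check whether any transactions with matching account_id has amount <= 63.
Keep rows where that is true.

4 | Berlin ; 5 | Nairobi ; 10 | Nairobi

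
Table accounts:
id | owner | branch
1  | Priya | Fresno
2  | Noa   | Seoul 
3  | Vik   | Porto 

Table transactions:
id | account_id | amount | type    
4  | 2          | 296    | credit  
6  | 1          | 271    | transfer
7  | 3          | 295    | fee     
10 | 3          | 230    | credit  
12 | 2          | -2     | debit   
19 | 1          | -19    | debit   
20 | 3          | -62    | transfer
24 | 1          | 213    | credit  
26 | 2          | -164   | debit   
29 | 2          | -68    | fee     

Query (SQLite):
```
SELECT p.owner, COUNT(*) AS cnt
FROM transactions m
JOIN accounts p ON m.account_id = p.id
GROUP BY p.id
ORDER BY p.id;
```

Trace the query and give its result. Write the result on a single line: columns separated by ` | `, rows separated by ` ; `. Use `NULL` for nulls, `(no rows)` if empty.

Join each transactions row to its accounts via account_id.
Group joined rows by accounts.id; compute COUNT(*) per group.
  1: ids {6, 19, 24} → COUNT(*)=3
  2: ids {4, 12, 26, 29} → COUNT(*)=4
  3: ids {7, 10, 20} → COUNT(*)=3

Priya | 3 ; Noa | 4 ; Vik | 3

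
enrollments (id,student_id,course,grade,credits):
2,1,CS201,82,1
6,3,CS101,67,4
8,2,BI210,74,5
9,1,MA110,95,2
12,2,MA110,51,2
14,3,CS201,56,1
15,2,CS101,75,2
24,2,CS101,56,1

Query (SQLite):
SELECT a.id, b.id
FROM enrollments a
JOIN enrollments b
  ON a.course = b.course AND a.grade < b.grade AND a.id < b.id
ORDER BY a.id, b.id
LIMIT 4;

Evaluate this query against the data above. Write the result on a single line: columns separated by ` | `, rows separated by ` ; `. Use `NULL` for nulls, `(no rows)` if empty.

Pairs (a,b) with same course, a.grade < b.grade, a.id < b.id.
course groups: BI210:{8} CS101:{6,15,24} CS201:{2,14} MA110:{9,12}
Ordered by (a.id, b.id); first 4.

6 | 15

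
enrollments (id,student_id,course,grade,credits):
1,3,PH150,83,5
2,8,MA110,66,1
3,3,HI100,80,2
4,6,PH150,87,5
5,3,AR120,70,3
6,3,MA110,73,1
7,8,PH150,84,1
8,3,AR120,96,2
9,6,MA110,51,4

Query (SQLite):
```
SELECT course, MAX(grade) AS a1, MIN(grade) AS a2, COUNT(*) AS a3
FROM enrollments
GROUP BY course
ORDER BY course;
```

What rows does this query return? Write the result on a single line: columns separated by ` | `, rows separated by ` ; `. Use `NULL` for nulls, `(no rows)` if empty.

AR120 | 96 | 70 | 2 ; HI100 | 80 | 80 | 1 ; MA110 | 73 | 51 | 3 ; PH150 | 87 | 83 | 3

Group enrollments by course.
Per group compute: MAX(grade), MIN(grade), COUNT(*).
  AR120: ids {5, 8} → MAX(grade)=96, MIN(grade)=70, COUNT(*)=2
  HI100: ids {3} → MAX(grade)=80, MIN(grade)=80, COUNT(*)=1
  MA110: ids {2, 6, 9} → MAX(grade)=73, MIN(grade)=51, COUNT(*)=3
  PH150: ids {1, 4, 7} → MAX(grade)=87, MIN(grade)=83, COUNT(*)=3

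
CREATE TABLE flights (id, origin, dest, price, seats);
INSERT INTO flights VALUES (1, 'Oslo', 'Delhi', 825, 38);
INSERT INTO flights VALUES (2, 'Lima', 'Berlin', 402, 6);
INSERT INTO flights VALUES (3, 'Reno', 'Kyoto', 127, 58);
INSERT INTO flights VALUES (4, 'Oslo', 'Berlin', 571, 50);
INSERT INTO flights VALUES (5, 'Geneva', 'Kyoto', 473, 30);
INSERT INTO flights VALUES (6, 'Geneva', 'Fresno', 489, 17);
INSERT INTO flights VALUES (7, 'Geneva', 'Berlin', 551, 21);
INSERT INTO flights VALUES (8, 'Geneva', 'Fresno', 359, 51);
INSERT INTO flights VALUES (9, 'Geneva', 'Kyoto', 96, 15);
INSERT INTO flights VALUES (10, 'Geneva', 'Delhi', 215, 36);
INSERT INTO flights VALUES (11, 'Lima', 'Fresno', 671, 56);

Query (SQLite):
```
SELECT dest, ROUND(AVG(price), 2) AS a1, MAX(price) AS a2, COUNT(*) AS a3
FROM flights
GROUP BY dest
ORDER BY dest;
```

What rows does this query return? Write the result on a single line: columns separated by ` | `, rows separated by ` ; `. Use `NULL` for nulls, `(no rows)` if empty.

Berlin | 508 | 571 | 3 ; Delhi | 520 | 825 | 2 ; Fresno | 506.33 | 671 | 3 ; Kyoto | 232 | 473 | 3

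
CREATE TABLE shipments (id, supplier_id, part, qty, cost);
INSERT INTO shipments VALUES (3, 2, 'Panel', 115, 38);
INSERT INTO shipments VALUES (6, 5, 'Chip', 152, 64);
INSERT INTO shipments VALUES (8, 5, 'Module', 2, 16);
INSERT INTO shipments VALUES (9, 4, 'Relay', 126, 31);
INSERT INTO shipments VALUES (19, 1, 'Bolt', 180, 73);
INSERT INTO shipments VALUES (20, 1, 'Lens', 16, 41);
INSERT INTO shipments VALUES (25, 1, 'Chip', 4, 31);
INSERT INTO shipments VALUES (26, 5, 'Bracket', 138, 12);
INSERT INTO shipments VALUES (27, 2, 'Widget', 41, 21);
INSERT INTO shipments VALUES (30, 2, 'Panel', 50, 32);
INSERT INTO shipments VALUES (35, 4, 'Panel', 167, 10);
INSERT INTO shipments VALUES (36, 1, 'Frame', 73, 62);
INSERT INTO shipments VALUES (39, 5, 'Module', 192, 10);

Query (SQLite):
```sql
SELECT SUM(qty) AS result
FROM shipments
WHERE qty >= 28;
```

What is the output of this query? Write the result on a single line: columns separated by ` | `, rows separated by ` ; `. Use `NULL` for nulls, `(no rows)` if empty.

1234

Rows where qty >= 28 → qty values: [115, 152, 126, 180, 138, 41, 50, 167, 73, 192].
SUM of non-NULL values = 1234.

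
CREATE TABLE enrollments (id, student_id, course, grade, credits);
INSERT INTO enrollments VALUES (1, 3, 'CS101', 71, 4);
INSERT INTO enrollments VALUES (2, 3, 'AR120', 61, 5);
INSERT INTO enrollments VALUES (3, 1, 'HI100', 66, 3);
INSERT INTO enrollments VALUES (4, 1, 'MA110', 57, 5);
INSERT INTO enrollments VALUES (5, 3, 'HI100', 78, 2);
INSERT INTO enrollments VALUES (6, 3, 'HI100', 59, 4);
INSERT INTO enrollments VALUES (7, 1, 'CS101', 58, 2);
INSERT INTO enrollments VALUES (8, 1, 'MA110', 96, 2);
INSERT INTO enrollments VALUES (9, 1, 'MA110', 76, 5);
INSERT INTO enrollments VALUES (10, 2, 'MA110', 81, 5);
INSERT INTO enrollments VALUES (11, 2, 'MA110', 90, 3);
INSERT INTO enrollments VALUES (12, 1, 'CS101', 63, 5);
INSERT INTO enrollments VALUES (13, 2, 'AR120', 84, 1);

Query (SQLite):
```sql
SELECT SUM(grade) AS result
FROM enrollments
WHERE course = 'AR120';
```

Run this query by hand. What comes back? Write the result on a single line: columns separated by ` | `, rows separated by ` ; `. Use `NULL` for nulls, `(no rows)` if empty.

Rows where course='AR120' → grade values: [61, 84].
SUM of non-NULL values = 145.

145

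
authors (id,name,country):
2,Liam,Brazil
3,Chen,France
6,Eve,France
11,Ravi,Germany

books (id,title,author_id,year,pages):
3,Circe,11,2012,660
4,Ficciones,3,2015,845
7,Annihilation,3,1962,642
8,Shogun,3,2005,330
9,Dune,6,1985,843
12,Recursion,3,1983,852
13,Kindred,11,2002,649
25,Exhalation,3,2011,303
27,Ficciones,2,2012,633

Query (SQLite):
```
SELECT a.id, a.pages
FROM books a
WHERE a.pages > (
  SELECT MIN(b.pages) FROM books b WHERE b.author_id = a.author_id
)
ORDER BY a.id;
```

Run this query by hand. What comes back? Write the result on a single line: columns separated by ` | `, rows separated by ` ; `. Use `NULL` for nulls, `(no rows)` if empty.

3 | 660 ; 4 | 845 ; 7 | 642 ; 8 | 330 ; 12 | 852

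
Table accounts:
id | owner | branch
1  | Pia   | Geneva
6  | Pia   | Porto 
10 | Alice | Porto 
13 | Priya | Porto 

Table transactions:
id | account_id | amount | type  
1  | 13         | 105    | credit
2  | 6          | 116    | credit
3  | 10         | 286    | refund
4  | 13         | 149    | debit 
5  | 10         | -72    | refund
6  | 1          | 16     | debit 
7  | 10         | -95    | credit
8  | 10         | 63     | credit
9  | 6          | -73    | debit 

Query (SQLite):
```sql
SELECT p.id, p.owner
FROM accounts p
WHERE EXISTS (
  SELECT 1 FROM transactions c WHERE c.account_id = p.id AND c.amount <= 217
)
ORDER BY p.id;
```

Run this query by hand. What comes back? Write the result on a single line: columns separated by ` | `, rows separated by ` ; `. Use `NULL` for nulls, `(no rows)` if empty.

1 | Pia ; 6 | Pia ; 10 | Alice ; 13 | Priya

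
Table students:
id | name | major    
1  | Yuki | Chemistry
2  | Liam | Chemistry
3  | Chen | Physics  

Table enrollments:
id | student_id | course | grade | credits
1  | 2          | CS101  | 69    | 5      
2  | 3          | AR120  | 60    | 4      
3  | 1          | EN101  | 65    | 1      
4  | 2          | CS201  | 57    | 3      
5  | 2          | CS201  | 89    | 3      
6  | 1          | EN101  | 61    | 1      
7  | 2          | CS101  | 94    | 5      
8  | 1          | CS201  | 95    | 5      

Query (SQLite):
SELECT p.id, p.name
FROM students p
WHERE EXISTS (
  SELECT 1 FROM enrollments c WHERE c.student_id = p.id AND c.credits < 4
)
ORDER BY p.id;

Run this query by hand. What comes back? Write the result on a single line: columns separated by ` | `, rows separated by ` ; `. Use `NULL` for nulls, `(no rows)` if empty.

For each students row, check whether any enrollments with matching student_id has credits < 4.
Keep rows where that is true.

1 | Yuki ; 2 | Liam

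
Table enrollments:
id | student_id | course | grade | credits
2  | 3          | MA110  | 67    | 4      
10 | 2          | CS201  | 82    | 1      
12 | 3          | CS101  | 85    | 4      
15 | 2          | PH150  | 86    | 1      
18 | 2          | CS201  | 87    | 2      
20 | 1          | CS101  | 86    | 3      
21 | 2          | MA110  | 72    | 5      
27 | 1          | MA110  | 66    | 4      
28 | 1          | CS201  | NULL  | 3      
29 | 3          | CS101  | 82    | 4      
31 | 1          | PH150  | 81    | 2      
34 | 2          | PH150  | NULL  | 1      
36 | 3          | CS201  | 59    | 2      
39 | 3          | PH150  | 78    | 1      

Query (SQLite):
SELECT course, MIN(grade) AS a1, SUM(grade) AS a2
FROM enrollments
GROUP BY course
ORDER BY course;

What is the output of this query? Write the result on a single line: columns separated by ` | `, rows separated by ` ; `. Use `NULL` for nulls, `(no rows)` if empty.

CS101 | 82 | 253 ; CS201 | 59 | 228 ; MA110 | 66 | 205 ; PH150 | 78 | 245

Group enrollments by course.
Per group compute: MIN(grade), SUM(grade).
  CS101: ids {12, 20, 29} → MIN(grade)=82, SUM(grade)=253
  CS201: ids {10, 18, 28, 36} → MIN(grade)=59, SUM(grade)=228
  MA110: ids {2, 21, 27} → MIN(grade)=66, SUM(grade)=205
  PH150: ids {15, 31, 34, 39} → MIN(grade)=78, SUM(grade)=245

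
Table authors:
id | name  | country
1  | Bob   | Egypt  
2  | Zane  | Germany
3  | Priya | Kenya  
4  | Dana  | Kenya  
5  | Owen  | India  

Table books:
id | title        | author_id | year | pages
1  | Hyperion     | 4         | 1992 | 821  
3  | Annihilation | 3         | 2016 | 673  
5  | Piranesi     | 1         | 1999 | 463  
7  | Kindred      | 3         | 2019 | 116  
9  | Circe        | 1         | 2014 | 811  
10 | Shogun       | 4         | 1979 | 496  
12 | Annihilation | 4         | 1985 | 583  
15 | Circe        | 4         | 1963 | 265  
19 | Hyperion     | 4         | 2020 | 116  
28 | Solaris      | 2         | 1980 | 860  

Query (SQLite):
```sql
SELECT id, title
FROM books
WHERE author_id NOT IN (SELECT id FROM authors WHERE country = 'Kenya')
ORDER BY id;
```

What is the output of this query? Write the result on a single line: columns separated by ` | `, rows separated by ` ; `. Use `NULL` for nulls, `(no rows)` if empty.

5 | Piranesi ; 9 | Circe ; 28 | Solaris

Inner query: authors.id where country = 'Kenya'.
Outer: keep books rows whose author_id is not in that set.
Inner query → {3, 4}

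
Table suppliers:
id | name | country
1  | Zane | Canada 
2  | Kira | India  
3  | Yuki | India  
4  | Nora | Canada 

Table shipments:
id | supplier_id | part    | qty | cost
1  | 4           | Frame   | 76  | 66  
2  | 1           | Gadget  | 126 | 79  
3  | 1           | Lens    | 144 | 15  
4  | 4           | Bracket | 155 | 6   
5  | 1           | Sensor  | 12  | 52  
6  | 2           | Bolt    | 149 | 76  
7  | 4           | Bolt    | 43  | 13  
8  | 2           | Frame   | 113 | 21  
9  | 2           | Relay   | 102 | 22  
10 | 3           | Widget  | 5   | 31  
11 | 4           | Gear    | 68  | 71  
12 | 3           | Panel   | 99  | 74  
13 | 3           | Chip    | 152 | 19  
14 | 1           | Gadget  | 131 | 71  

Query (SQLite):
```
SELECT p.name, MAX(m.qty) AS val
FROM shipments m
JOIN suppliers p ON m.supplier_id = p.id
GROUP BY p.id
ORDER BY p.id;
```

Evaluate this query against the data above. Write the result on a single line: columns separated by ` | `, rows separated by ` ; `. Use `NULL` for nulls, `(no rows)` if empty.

Zane | 144 ; Kira | 149 ; Yuki | 152 ; Nora | 155

Join each shipments row to its suppliers via supplier_id.
Group joined rows by suppliers.id; compute MAX(m.qty) per group.
  1: ids {2, 3, 5, 14} → MAX(m.qty)=144
  2: ids {6, 8, 9} → MAX(m.qty)=149
  3: ids {10, 12, 13} → MAX(m.qty)=152
  4: ids {1, 4, 7, 11} → MAX(m.qty)=155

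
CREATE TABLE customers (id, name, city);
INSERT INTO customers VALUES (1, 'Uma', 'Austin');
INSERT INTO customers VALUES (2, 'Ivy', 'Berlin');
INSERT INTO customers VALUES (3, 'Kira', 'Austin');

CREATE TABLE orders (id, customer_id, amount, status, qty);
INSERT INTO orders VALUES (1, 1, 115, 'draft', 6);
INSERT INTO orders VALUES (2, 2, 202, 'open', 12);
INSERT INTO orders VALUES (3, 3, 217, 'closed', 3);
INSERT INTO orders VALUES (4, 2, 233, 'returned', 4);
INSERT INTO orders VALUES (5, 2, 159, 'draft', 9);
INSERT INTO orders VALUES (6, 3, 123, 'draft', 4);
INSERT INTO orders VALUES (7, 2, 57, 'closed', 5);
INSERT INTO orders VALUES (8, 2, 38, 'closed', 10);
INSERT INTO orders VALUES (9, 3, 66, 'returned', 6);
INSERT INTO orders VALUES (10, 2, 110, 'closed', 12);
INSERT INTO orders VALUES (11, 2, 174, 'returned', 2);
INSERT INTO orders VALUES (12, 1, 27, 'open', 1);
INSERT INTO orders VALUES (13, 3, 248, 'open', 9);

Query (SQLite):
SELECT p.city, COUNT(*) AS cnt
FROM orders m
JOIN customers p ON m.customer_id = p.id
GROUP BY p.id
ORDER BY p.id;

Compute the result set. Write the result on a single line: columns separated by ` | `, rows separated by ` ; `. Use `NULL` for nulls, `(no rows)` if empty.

Austin | 2 ; Berlin | 7 ; Austin | 4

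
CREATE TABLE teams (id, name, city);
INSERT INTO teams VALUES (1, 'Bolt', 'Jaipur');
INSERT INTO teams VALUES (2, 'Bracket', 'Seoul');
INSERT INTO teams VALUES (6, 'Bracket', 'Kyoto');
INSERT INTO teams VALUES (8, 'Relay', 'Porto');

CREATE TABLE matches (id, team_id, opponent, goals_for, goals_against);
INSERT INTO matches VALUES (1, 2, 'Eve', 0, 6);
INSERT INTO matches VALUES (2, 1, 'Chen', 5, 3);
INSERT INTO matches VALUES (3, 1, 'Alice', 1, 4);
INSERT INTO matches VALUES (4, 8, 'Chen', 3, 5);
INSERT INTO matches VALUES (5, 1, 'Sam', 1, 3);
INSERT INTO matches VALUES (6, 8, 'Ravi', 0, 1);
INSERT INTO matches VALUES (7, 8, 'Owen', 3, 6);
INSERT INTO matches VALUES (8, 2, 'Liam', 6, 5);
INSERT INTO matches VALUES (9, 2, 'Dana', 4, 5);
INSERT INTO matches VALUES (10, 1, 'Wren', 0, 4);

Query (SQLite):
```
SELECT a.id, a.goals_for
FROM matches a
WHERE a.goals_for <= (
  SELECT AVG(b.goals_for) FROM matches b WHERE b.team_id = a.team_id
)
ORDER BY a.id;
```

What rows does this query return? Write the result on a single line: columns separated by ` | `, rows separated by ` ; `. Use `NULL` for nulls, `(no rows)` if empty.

1 | 0 ; 3 | 1 ; 5 | 1 ; 6 | 0 ; 10 | 0

For each matches row a, compute AVG(goals_for) over rows sharing a.team_id.
Keep row a if a.goals_for <= that per-group AVG.
  team_id=1: AVG(goals_for) = 1.75
  team_id=2: AVG(goals_for) = 3.333333
  team_id=8: AVG(goals_for) = 2.0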